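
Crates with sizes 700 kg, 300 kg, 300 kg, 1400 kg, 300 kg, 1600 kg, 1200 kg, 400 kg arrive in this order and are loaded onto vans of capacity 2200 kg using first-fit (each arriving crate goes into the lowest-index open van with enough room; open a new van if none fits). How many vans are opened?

  700 → van 1 (new)  [load 700/2200]
  300 → van 1  [load 1000/2200]
  300 → van 1  [load 1300/2200]
  1400 → van 2 (new)  [load 1400/2200]
  300 → van 1  [load 1600/2200]
  1600 → van 3 (new)  [load 1600/2200]
  1200 → van 4 (new)  [load 1200/2200]
  400 → van 1  [load 2000/2200]
4 vans opened.

4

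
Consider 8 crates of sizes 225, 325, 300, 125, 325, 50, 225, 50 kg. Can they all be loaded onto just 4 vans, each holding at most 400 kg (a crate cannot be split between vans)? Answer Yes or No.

Total = 1625 kg; ⌈1625/400⌉ = 5.
At least 5 vans are required, but only 4 are allowed.

No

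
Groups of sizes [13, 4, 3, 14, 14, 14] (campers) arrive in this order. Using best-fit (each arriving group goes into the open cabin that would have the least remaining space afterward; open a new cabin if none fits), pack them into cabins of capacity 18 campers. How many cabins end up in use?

  13 → cabin 1 (new)  [load 13/18]
  4 → cabin 1  [load 17/18]
  3 → cabin 2 (new)  [load 3/18]
  14 → cabin 2  [load 17/18]
  14 → cabin 3 (new)  [load 14/18]
  14 → cabin 4 (new)  [load 14/18]
4 cabins opened.

4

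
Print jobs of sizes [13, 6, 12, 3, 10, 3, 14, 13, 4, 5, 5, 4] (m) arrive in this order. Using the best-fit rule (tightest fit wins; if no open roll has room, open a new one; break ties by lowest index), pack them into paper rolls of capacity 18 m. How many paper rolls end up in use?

  13 → roll 1 (new)  [load 13/18]
  6 → roll 2 (new)  [load 6/18]
  12 → roll 2  [load 18/18]
  3 → roll 1  [load 16/18]
  10 → roll 3 (new)  [load 10/18]
  3 → roll 3  [load 13/18]
  14 → roll 4 (new)  [load 14/18]
  13 → roll 5 (new)  [load 13/18]
  4 → roll 4  [load 18/18]
  5 → roll 3  [load 18/18]
  5 → roll 5  [load 18/18]
  4 → roll 6 (new)  [load 4/18]
6 paper rolls opened.

6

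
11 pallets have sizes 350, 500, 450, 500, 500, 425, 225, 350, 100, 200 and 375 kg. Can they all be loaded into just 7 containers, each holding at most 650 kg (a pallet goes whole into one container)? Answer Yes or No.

No

Total = 3975 kg; ⌈3975/650⌉ = 7.
8 pallets each exceed half the capacity and cannot share a container, forcing at least 8 containers.
At least 8 containers are required, but only 7 are allowed.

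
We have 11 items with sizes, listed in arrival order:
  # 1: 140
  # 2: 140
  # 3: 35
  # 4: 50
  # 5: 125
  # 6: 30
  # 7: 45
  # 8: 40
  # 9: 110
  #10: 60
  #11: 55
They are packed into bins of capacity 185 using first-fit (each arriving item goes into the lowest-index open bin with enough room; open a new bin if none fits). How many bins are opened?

  140 → bin 1 (new)  [load 140/185]
  140 → bin 2 (new)  [load 140/185]
  35 → bin 1  [load 175/185]
  50 → bin 3 (new)  [load 50/185]
  125 → bin 3  [load 175/185]
  30 → bin 2  [load 170/185]
  45 → bin 4 (new)  [load 45/185]
  40 → bin 4  [load 85/185]
  110 → bin 5 (new)  [load 110/185]
  60 → bin 4  [load 145/185]
  55 → bin 5  [load 165/185]
5 bins opened.

5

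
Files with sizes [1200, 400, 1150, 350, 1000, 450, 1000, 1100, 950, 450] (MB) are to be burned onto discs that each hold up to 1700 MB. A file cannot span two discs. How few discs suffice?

Total = 1200 + 1150 + 1100 + 1000 + 1000 + 950 + 450 + 450 + 400 + 350 = 8050 MB.
Lower bound: ⌈8050/1700⌉ = 5 discs.
Also, 6 files each exceed 850 MB, and no two of those can share a disc, so at least 6 discs are needed.
A packing using 6 discs:
  disc 1: 1200 + 450 = 1650
  disc 2: 1150 + 450 = 1600
  disc 3: 1100 + 400 = 1500
  disc 4: 1000 + 350 = 1350
  disc 5: 1000 = 1000
  disc 6: 950 = 950
This matches the lower bound, so 6 is optimal.

6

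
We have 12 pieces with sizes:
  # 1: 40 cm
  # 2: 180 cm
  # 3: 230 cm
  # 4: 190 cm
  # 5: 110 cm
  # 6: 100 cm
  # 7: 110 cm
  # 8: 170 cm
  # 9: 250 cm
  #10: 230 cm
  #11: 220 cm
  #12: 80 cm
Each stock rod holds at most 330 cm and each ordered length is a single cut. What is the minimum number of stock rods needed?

7

Total = 250 + 230 + 230 + 220 + 190 + 180 + 170 + 110 + 110 + 100 + 80 + 40 = 1910 cm.
Lower bound: ⌈1910/330⌉ = 6 stock rods.
Also, 7 pieces each exceed 165 cm, and no two of those can share a stock rod, so at least 7 stock rods are needed.
A packing using 7 stock rods:
  stock rod 1: 250 + 80 = 330
  stock rod 2: 230 + 100 = 330
  stock rod 3: 230 + 40 = 270
  stock rod 4: 220 + 110 = 330
  stock rod 5: 190 + 110 = 300
  stock rod 6: 180 = 180
  stock rod 7: 170 = 170
This matches the lower bound, so 7 is optimal.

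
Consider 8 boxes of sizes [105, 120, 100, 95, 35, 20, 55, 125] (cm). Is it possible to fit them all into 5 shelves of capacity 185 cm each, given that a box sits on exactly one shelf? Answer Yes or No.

A valid assignment using 5 shelves:
  shelf 1: 125 + 55 = 180
  shelf 2: 120 + 35 + 20 = 175
  shelf 3: 105 = 105
  shelf 4: 100 = 100
  shelf 5: 95 = 95
Every load is within 185 cm, so 5 shelves suffice.

Yes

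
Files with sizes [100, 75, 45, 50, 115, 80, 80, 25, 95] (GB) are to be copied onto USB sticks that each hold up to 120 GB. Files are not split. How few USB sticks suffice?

Total = 115 + 100 + 95 + 80 + 80 + 75 + 50 + 45 + 25 = 665 GB.
Lower bound: ⌈665/120⌉ = 6 USB sticks.
A packing using 7 USB sticks:
  USB stick 1: 115 = 115
  USB stick 2: 100 = 100
  USB stick 3: 95 + 25 = 120
  USB stick 4: 80 = 80
  USB stick 5: 80 = 80
  USB stick 6: 75 + 45 = 120
  USB stick 7: 50 = 50
No arrangement into 6 USB sticks stays within capacity, so 7 is optimal.

7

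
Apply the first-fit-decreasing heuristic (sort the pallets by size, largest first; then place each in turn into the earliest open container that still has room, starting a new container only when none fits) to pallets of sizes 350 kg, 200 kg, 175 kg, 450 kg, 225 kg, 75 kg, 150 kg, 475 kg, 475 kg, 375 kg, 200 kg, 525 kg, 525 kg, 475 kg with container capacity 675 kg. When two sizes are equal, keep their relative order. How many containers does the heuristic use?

8

Sorted descending: 525, 525, 475, 475, 475, 450, 375, 350, 225, 200, 200, 175, 150, 75.
  525 → container 1 (new)  [load 525/675]
  525 → container 2 (new)  [load 525/675]
  475 → container 3 (new)  [load 475/675]
  475 → container 4 (new)  [load 475/675]
  475 → container 5 (new)  [load 475/675]
  450 → container 6 (new)  [load 450/675]
  375 → container 7 (new)  [load 375/675]
  350 → container 8 (new)  [load 350/675]
  225 → container 6  [load 675/675]
  200 → container 3  [load 675/675]
  200 → container 4  [load 675/675]
  175 → container 5  [load 650/675]
  150 → container 1  [load 675/675]
  75 → container 2  [load 600/675]
8 containers opened.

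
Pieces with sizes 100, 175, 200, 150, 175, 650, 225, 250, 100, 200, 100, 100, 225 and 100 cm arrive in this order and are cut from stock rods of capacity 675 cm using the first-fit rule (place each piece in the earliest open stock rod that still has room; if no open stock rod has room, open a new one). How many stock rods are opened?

5

  100 → stock rod 1 (new)  [load 100/675]
  175 → stock rod 1  [load 275/675]
  200 → stock rod 1  [load 475/675]
  150 → stock rod 1  [load 625/675]
  175 → stock rod 2 (new)  [load 175/675]
  650 → stock rod 3 (new)  [load 650/675]
  225 → stock rod 2  [load 400/675]
  250 → stock rod 2  [load 650/675]
  100 → stock rod 4 (new)  [load 100/675]
  200 → stock rod 4  [load 300/675]
  100 → stock rod 4  [load 400/675]
  100 → stock rod 4  [load 500/675]
  225 → stock rod 5 (new)  [load 225/675]
  100 → stock rod 4  [load 600/675]
5 stock rods opened.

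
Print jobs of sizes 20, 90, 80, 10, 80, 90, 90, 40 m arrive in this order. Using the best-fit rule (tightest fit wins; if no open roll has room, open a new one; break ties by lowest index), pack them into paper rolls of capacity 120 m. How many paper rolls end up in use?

  20 → roll 1 (new)  [load 20/120]
  90 → roll 1  [load 110/120]
  80 → roll 2 (new)  [load 80/120]
  10 → roll 1  [load 120/120]
  80 → roll 3 (new)  [load 80/120]
  90 → roll 4 (new)  [load 90/120]
  90 → roll 5 (new)  [load 90/120]
  40 → roll 2  [load 120/120]
5 paper rolls opened.

5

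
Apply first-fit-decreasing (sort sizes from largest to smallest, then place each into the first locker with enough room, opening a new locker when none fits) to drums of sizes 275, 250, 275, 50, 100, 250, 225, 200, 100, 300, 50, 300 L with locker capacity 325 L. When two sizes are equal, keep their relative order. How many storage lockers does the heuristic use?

Sorted descending: 300, 300, 275, 275, 250, 250, 225, 200, 100, 100, 50, 50.
  300 → locker 1 (new)  [load 300/325]
  300 → locker 2 (new)  [load 300/325]
  275 → locker 3 (new)  [load 275/325]
  275 → locker 4 (new)  [load 275/325]
  250 → locker 5 (new)  [load 250/325]
  250 → locker 6 (new)  [load 250/325]
  225 → locker 7 (new)  [load 225/325]
  200 → locker 8 (new)  [load 200/325]
  100 → locker 7  [load 325/325]
  100 → locker 8  [load 300/325]
  50 → locker 3  [load 325/325]
  50 → locker 4  [load 325/325]
8 storage lockers opened.

8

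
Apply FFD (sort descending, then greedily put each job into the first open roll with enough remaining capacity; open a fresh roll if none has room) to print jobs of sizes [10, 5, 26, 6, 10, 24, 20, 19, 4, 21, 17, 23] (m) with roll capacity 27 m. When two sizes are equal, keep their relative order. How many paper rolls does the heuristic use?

8

Sorted descending: 26, 24, 23, 21, 20, 19, 17, 10, 10, 6, 5, 4.
  26 → roll 1 (new)  [load 26/27]
  24 → roll 2 (new)  [load 24/27]
  23 → roll 3 (new)  [load 23/27]
  21 → roll 4 (new)  [load 21/27]
  20 → roll 5 (new)  [load 20/27]
  19 → roll 6 (new)  [load 19/27]
  17 → roll 7 (new)  [load 17/27]
  10 → roll 7  [load 27/27]
  10 → roll 8 (new)  [load 10/27]
  6 → roll 4  [load 27/27]
  5 → roll 5  [load 25/27]
  4 → roll 3  [load 27/27]
8 paper rolls opened.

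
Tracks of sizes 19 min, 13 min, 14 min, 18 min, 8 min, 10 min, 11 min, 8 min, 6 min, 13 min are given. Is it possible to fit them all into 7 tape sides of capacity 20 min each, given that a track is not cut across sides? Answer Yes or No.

Yes

A valid assignment using 7 tape sides:
  side 1: 19 = 19
  side 2: 18 = 18
  side 3: 14 + 6 = 20
  side 4: 13 = 13
  side 5: 13 = 13
  side 6: 11 + 8 = 19
  side 7: 10 + 8 = 18
Every load is within 20 min, so 7 tape sides suffice.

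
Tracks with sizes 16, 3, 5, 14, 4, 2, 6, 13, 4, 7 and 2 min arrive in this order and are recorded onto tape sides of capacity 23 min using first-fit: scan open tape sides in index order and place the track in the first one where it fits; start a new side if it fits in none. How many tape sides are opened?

4

  16 → side 1 (new)  [load 16/23]
  3 → side 1  [load 19/23]
  5 → side 2 (new)  [load 5/23]
  14 → side 2  [load 19/23]
  4 → side 1  [load 23/23]
  2 → side 2  [load 21/23]
  6 → side 3 (new)  [load 6/23]
  13 → side 3  [load 19/23]
  4 → side 3  [load 23/23]
  7 → side 4 (new)  [load 7/23]
  2 → side 2  [load 23/23]
4 tape sides opened.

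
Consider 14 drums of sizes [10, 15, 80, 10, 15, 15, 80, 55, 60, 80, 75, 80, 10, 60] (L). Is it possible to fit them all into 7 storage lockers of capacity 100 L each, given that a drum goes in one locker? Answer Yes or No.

No

Total = 645 L; ⌈645/100⌉ = 7.
8 drums each exceed half the capacity and cannot share a locker, forcing at least 8 storage lockers.
At least 8 storage lockers are required, but only 7 are allowed.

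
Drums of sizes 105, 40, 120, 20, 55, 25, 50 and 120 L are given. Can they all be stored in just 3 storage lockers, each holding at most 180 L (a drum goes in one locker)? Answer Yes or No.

A valid assignment using 3 storage lockers:
  locker 1: 120 + 55 = 175
  locker 2: 120 + 40 + 20 = 180
  locker 3: 105 + 50 + 25 = 180
Every load is within 180 L, so 3 storage lockers suffice.

Yes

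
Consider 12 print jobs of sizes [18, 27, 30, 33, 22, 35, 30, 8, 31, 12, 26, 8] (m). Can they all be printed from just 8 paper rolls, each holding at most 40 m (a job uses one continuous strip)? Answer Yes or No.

A valid assignment using 8 paper rolls:
  roll 1: 35 = 35
  roll 2: 33 = 33
  roll 3: 31 + 8 = 39
  roll 4: 30 + 8 = 38
  roll 5: 30 = 30
  roll 6: 27 + 12 = 39
  roll 7: 26 = 26
  roll 8: 22 + 18 = 40
Every load is within 40 m, so 8 paper rolls suffice.

Yes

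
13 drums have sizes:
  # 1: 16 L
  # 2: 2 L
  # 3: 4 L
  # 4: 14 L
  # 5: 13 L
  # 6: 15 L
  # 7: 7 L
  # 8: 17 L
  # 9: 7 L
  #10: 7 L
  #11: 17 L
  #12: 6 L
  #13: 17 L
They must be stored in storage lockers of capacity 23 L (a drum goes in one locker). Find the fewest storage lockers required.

Total = 17 + 17 + 17 + 16 + 15 + 14 + 13 + 7 + 7 + 7 + 6 + 4 + 2 = 142 L.
Lower bound: ⌈142/23⌉ = 7 storage lockers.
A packing using 7 storage lockers:
  locker 1: 17 + 6 = 23
  locker 2: 17 + 4 + 2 = 23
  locker 3: 17 = 17
  locker 4: 16 + 7 = 23
  locker 5: 15 + 7 = 22
  locker 6: 14 + 7 = 21
  locker 7: 13 = 13
This matches the lower bound, so 7 is optimal.

7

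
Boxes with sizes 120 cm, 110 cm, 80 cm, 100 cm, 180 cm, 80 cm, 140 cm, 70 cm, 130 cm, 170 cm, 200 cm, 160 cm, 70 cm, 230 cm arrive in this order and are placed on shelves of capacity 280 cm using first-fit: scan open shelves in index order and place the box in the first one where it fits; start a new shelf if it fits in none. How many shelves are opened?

  120 → shelf 1 (new)  [load 120/280]
  110 → shelf 1  [load 230/280]
  80 → shelf 2 (new)  [load 80/280]
  100 → shelf 2  [load 180/280]
  180 → shelf 3 (new)  [load 180/280]
  80 → shelf 2  [load 260/280]
  140 → shelf 4 (new)  [load 140/280]
  70 → shelf 3  [load 250/280]
  130 → shelf 4  [load 270/280]
  170 → shelf 5 (new)  [load 170/280]
  200 → shelf 6 (new)  [load 200/280]
  160 → shelf 7 (new)  [load 160/280]
  70 → shelf 5  [load 240/280]
  230 → shelf 8 (new)  [load 230/280]
8 shelves opened.

8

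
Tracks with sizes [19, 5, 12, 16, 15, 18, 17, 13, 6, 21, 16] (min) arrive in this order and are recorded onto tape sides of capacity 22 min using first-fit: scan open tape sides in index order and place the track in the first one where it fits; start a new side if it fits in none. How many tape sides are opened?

9

  19 → side 1 (new)  [load 19/22]
  5 → side 2 (new)  [load 5/22]
  12 → side 2  [load 17/22]
  16 → side 3 (new)  [load 16/22]
  15 → side 4 (new)  [load 15/22]
  18 → side 5 (new)  [load 18/22]
  17 → side 6 (new)  [load 17/22]
  13 → side 7 (new)  [load 13/22]
  6 → side 3  [load 22/22]
  21 → side 8 (new)  [load 21/22]
  16 → side 9 (new)  [load 16/22]
9 tape sides opened.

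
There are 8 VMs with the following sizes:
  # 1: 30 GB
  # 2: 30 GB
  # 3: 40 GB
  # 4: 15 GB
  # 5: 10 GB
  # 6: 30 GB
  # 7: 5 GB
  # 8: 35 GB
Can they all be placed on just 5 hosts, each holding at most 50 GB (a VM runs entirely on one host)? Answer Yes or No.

Yes

A valid assignment using 5 hosts:
  host 1: 40 + 10 = 50
  host 2: 35 + 15 = 50
  host 3: 30 + 5 = 35
  host 4: 30 = 30
  host 5: 30 = 30
Every load is within 50 GB, so 5 hosts suffice.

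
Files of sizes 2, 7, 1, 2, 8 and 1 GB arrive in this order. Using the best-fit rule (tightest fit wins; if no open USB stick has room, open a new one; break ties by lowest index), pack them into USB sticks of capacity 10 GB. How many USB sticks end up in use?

3

  2 → USB stick 1 (new)  [load 2/10]
  7 → USB stick 1  [load 9/10]
  1 → USB stick 1  [load 10/10]
  2 → USB stick 2 (new)  [load 2/10]
  8 → USB stick 2  [load 10/10]
  1 → USB stick 3 (new)  [load 1/10]
3 USB sticks opened.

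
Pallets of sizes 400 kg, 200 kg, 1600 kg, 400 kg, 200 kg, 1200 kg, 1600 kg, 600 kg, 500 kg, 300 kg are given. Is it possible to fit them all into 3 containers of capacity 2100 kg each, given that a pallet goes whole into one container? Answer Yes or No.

Total = 7000 kg; ⌈7000/2100⌉ = 4.
At least 4 containers are required, but only 3 are allowed.

No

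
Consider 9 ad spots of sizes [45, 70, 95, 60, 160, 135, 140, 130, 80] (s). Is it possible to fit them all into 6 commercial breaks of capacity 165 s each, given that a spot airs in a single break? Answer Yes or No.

Total = 915 s; ⌈915/165⌉ = 6.
The bound of 6 does not rule out 6, but exhaustive search shows no assignment into 6 commercial breaks of capacity 165 s exists — the minimum is 7.

No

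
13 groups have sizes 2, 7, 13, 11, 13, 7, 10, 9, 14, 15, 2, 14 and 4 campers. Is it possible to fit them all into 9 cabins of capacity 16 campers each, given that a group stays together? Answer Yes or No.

A valid assignment using 9 cabins:
  cabin 1: 15 = 15
  cabin 2: 14 + 2 = 16
  cabin 3: 14 + 2 = 16
  cabin 4: 13 = 13
  cabin 5: 13 = 13
  cabin 6: 11 + 4 = 15
  cabin 7: 10 = 10
  cabin 8: 9 + 7 = 16
  cabin 9: 7 = 7
Every load is within 16 campers, so 9 cabins suffice.

Yes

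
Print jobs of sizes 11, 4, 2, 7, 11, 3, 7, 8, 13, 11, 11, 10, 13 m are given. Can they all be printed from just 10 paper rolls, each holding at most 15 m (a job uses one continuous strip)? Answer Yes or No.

A valid assignment using 9 paper rolls:
  roll 1: 13 + 2 = 15
  roll 2: 13 = 13
  roll 3: 11 + 4 = 15
  roll 4: 11 + 3 = 14
  roll 5: 11 = 11
  roll 6: 11 = 11
  roll 7: 10 = 10
  roll 8: 8 + 7 = 15
  roll 9: 7 = 7
That uses only 9 ≤ 10, so 10 paper rolls are enough.

Yes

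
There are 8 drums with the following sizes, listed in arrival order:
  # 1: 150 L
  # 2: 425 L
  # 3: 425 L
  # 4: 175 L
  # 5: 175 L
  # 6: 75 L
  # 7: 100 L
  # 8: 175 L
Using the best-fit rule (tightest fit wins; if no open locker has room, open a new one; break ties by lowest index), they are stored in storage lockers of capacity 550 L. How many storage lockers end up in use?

4

  150 → locker 1 (new)  [load 150/550]
  425 → locker 2 (new)  [load 425/550]
  425 → locker 3 (new)  [load 425/550]
  175 → locker 1  [load 325/550]
  175 → locker 1  [load 500/550]
  75 → locker 2  [load 500/550]
  100 → locker 3  [load 525/550]
  175 → locker 4 (new)  [load 175/550]
4 storage lockers opened.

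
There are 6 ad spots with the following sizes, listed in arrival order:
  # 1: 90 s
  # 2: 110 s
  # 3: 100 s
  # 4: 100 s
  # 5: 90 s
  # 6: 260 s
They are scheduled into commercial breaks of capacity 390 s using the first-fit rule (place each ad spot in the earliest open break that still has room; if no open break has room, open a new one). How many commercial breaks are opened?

  90 → break 1 (new)  [load 90/390]
  110 → break 1  [load 200/390]
  100 → break 1  [load 300/390]
  100 → break 2 (new)  [load 100/390]
  90 → break 1  [load 390/390]
  260 → break 2  [load 360/390]
2 commercial breaks opened.

2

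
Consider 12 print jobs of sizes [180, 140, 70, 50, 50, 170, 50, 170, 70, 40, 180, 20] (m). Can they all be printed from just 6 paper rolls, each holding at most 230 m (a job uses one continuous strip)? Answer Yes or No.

Yes

A valid assignment using 6 paper rolls:
  roll 1: 180 + 50 = 230
  roll 2: 180 + 50 = 230
  roll 3: 170 + 50 = 220
  roll 4: 170 + 40 + 20 = 230
  roll 5: 140 + 70 = 210
  roll 6: 70 = 70
Every load is within 230 m, so 6 paper rolls suffice.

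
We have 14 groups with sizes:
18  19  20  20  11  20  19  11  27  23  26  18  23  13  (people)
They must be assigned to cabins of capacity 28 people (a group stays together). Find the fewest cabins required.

Total = 27 + 26 + 23 + 23 + 20 + 20 + 20 + 19 + 19 + 18 + 18 + 13 + 11 + 11 = 268 people.
Lower bound: ⌈268/28⌉ = 10 cabins.
Also, 11 groups each exceed 14 people, and no two of those can share a cabin, so at least 11 cabins are needed.
A packing using 13 cabins:
  cabin 1: 27 = 27
  cabin 2: 26 = 26
  cabin 3: 23 = 23
  cabin 4: 23 = 23
  cabin 5: 20 = 20
  cabin 6: 20 = 20
  cabin 7: 20 = 20
  cabin 8: 19 = 19
  cabin 9: 19 = 19
  cabin 10: 18 = 18
  cabin 11: 18 = 18
  cabin 12: 13 + 11 = 24
  cabin 13: 11 = 11
No arrangement into 12 cabins stays within capacity, so 13 is optimal.

13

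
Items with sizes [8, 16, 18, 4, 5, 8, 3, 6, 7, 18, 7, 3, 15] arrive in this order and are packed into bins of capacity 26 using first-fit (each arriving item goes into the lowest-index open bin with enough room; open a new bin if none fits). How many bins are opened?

  8 → bin 1 (new)  [load 8/26]
  16 → bin 1  [load 24/26]
  18 → bin 2 (new)  [load 18/26]
  4 → bin 2  [load 22/26]
  5 → bin 3 (new)  [load 5/26]
  8 → bin 3  [load 13/26]
  3 → bin 2  [load 25/26]
  6 → bin 3  [load 19/26]
  7 → bin 3  [load 26/26]
  18 → bin 4 (new)  [load 18/26]
  7 → bin 4  [load 25/26]
  3 → bin 5 (new)  [load 3/26]
  15 → bin 5  [load 18/26]
5 bins opened.

5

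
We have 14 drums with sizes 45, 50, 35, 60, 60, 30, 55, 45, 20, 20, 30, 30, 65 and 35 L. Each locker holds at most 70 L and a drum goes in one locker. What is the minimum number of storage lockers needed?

10

Total = 65 + 60 + 60 + 55 + 50 + 45 + 45 + 35 + 35 + 30 + 30 + 30 + 20 + 20 = 580 L.
Lower bound: ⌈580/70⌉ = 9 storage lockers.
A packing using 10 storage lockers:
  locker 1: 65 = 65
  locker 2: 60 = 60
  locker 3: 60 = 60
  locker 4: 55 = 55
  locker 5: 50 + 20 = 70
  locker 6: 45 + 20 = 65
  locker 7: 45 = 45
  locker 8: 35 + 35 = 70
  locker 9: 30 + 30 = 60
  locker 10: 30 = 30
No arrangement into 9 storage lockers stays within capacity, so 10 is optimal.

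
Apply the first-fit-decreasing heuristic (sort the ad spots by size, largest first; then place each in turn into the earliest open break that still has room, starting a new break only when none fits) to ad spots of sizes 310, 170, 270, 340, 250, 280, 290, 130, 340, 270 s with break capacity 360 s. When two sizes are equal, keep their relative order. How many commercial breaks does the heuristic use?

Sorted descending: 340, 340, 310, 290, 280, 270, 270, 250, 170, 130.
  340 → break 1 (new)  [load 340/360]
  340 → break 2 (new)  [load 340/360]
  310 → break 3 (new)  [load 310/360]
  290 → break 4 (new)  [load 290/360]
  280 → break 5 (new)  [load 280/360]
  270 → break 6 (new)  [load 270/360]
  270 → break 7 (new)  [load 270/360]
  250 → break 8 (new)  [load 250/360]
  170 → break 9 (new)  [load 170/360]
  130 → break 9  [load 300/360]
9 commercial breaks opened.

9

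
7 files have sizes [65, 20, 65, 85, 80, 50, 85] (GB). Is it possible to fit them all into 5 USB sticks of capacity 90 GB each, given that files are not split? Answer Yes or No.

No

Total = 450 GB; ⌈450/90⌉ = 5.
6 files each exceed half the capacity and cannot share a USB stick, forcing at least 6 USB sticks.
At least 6 USB sticks are required, but only 5 are allowed.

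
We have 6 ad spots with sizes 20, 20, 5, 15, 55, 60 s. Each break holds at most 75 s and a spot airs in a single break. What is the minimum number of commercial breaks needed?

Total = 60 + 55 + 20 + 20 + 15 + 5 = 175 s.
Lower bound: ⌈175/75⌉ = 3 commercial breaks.
A packing using 3 commercial breaks:
  break 1: 60 + 15 = 75
  break 2: 55 + 20 = 75
  break 3: 20 + 5 = 25
This matches the lower bound, so 3 is optimal.

3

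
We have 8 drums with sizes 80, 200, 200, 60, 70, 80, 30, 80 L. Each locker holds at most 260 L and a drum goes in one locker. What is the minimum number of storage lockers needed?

Total = 200 + 200 + 80 + 80 + 80 + 70 + 60 + 30 = 800 L.
Lower bound: ⌈800/260⌉ = 4 storage lockers.
A packing using 4 storage lockers:
  locker 1: 200 + 60 = 260
  locker 2: 200 + 30 = 230
  locker 3: 80 + 80 + 80 = 240
  locker 4: 70 = 70
This matches the lower bound, so 4 is optimal.

4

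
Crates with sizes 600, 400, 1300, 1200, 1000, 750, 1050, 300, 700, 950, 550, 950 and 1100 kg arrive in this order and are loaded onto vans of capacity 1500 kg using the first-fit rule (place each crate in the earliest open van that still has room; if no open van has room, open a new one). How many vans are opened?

9

  600 → van 1 (new)  [load 600/1500]
  400 → van 1  [load 1000/1500]
  1300 → van 2 (new)  [load 1300/1500]
  1200 → van 3 (new)  [load 1200/1500]
  1000 → van 4 (new)  [load 1000/1500]
  750 → van 5 (new)  [load 750/1500]
  1050 → van 6 (new)  [load 1050/1500]
  300 → van 1  [load 1300/1500]
  700 → van 5  [load 1450/1500]
  950 → van 7 (new)  [load 950/1500]
  550 → van 7  [load 1500/1500]
  950 → van 8 (new)  [load 950/1500]
  1100 → van 9 (new)  [load 1100/1500]
9 vans opened.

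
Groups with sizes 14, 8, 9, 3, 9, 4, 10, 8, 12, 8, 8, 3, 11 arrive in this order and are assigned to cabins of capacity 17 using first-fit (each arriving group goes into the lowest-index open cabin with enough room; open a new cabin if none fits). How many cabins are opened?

  14 → cabin 1 (new)  [load 14/17]
  8 → cabin 2 (new)  [load 8/17]
  9 → cabin 2  [load 17/17]
  3 → cabin 1  [load 17/17]
  9 → cabin 3 (new)  [load 9/17]
  4 → cabin 3  [load 13/17]
  10 → cabin 4 (new)  [load 10/17]
  8 → cabin 5 (new)  [load 8/17]
  12 → cabin 6 (new)  [load 12/17]
  8 → cabin 5  [load 16/17]
  8 → cabin 7 (new)  [load 8/17]
  3 → cabin 3  [load 16/17]
  11 → cabin 8 (new)  [load 11/17]
8 cabins opened.

8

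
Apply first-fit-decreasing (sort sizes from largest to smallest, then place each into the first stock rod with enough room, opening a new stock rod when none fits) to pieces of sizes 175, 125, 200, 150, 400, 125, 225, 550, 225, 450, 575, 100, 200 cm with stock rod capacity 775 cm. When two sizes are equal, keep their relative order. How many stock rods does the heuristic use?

5

Sorted descending: 575, 550, 450, 400, 225, 225, 200, 200, 175, 150, 125, 125, 100.
  575 → stock rod 1 (new)  [load 575/775]
  550 → stock rod 2 (new)  [load 550/775]
  450 → stock rod 3 (new)  [load 450/775]
  400 → stock rod 4 (new)  [load 400/775]
  225 → stock rod 2  [load 775/775]
  225 → stock rod 3  [load 675/775]
  200 → stock rod 1  [load 775/775]
  200 → stock rod 4  [load 600/775]
  175 → stock rod 4  [load 775/775]
  150 → stock rod 5 (new)  [load 150/775]
  125 → stock rod 5  [load 275/775]
  125 → stock rod 5  [load 400/775]
  100 → stock rod 3  [load 775/775]
5 stock rods opened.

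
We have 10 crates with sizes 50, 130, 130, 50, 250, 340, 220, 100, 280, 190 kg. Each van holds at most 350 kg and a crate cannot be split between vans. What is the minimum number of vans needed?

Total = 340 + 280 + 250 + 220 + 190 + 130 + 130 + 100 + 50 + 50 = 1740 kg.
Lower bound: ⌈1740/350⌉ = 5 vans.
A packing using 6 vans:
  van 1: 340 = 340
  van 2: 280 + 50 = 330
  van 3: 250 + 100 = 350
  van 4: 220 + 130 = 350
  van 5: 190 + 130 = 320
  van 6: 50 = 50
No arrangement into 5 vans stays within capacity, so 6 is optimal.

6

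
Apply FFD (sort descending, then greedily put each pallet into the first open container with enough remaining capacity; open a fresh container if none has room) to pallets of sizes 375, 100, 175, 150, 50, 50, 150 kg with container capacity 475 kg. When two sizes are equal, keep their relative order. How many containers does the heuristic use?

Sorted descending: 375, 175, 150, 150, 100, 50, 50.
  375 → container 1 (new)  [load 375/475]
  175 → container 2 (new)  [load 175/475]
  150 → container 2  [load 325/475]
  150 → container 2  [load 475/475]
  100 → container 1  [load 475/475]
  50 → container 3 (new)  [load 50/475]
  50 → container 3  [load 100/475]
3 containers opened.

3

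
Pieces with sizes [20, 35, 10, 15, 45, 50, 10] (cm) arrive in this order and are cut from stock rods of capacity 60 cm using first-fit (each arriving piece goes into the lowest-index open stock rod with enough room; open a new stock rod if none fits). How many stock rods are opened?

4

  20 → stock rod 1 (new)  [load 20/60]
  35 → stock rod 1  [load 55/60]
  10 → stock rod 2 (new)  [load 10/60]
  15 → stock rod 2  [load 25/60]
  45 → stock rod 3 (new)  [load 45/60]
  50 → stock rod 4 (new)  [load 50/60]
  10 → stock rod 2  [load 35/60]
4 stock rods opened.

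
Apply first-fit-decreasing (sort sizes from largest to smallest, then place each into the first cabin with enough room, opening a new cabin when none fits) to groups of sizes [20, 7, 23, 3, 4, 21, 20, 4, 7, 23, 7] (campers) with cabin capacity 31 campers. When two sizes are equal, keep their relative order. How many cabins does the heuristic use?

5

Sorted descending: 23, 23, 21, 20, 20, 7, 7, 7, 4, 4, 3.
  23 → cabin 1 (new)  [load 23/31]
  23 → cabin 2 (new)  [load 23/31]
  21 → cabin 3 (new)  [load 21/31]
  20 → cabin 4 (new)  [load 20/31]
  20 → cabin 5 (new)  [load 20/31]
  7 → cabin 1  [load 30/31]
  7 → cabin 2  [load 30/31]
  7 → cabin 3  [load 28/31]
  4 → cabin 4  [load 24/31]
  4 → cabin 4  [load 28/31]
  3 → cabin 3  [load 31/31]
5 cabins opened.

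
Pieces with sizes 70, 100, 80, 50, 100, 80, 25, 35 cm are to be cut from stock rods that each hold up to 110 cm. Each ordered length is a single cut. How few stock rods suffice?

6

Total = 100 + 100 + 80 + 80 + 70 + 50 + 35 + 25 = 540 cm.
Lower bound: ⌈540/110⌉ = 5 stock rods.
A packing using 6 stock rods:
  stock rod 1: 100 = 100
  stock rod 2: 100 = 100
  stock rod 3: 80 + 25 = 105
  stock rod 4: 80 = 80
  stock rod 5: 70 + 35 = 105
  stock rod 6: 50 = 50
No arrangement into 5 stock rods stays within capacity, so 6 is optimal.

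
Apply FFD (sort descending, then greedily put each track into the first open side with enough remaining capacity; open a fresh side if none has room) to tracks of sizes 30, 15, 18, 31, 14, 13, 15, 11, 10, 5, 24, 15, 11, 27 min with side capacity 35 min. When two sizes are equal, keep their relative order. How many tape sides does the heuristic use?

Sorted descending: 31, 30, 27, 24, 18, 15, 15, 15, 14, 13, 11, 11, 10, 5.
  31 → side 1 (new)  [load 31/35]
  30 → side 2 (new)  [load 30/35]
  27 → side 3 (new)  [load 27/35]
  24 → side 4 (new)  [load 24/35]
  18 → side 5 (new)  [load 18/35]
  15 → side 5  [load 33/35]
  15 → side 6 (new)  [load 15/35]
  15 → side 6  [load 30/35]
  14 → side 7 (new)  [load 14/35]
  13 → side 7  [load 27/35]
  11 → side 4  [load 35/35]
  11 → side 8 (new)  [load 11/35]
  10 → side 8  [load 21/35]
  5 → side 2  [load 35/35]
8 tape sides opened.

8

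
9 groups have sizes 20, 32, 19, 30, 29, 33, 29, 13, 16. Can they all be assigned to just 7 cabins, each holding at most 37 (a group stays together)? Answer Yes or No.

A valid assignment using 7 cabins:
  cabin 1: 33 = 33
  cabin 2: 32 = 32
  cabin 3: 30 = 30
  cabin 4: 29 = 29
  cabin 5: 29 = 29
  cabin 6: 20 + 16 = 36
  cabin 7: 19 + 13 = 32
Every load is within 37, so 7 cabins suffice.

Yes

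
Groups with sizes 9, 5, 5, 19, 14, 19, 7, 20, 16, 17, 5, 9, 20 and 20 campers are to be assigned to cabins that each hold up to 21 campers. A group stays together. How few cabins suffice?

Total = 20 + 20 + 20 + 19 + 19 + 17 + 16 + 14 + 9 + 9 + 7 + 5 + 5 + 5 = 185 campers.
Lower bound: ⌈185/21⌉ = 9 cabins.
A packing using 10 cabins:
  cabin 1: 20 = 20
  cabin 2: 20 = 20
  cabin 3: 20 = 20
  cabin 4: 19 = 19
  cabin 5: 19 = 19
  cabin 6: 17 = 17
  cabin 7: 16 + 5 = 21
  cabin 8: 14 + 7 = 21
  cabin 9: 9 + 9 = 18
  cabin 10: 5 + 5 = 10
No arrangement into 9 cabins stays within capacity, so 10 is optimal.

10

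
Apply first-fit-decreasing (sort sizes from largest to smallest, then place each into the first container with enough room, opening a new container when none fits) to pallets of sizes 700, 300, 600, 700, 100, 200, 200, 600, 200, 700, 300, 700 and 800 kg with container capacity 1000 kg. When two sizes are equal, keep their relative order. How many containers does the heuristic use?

7

Sorted descending: 800, 700, 700, 700, 700, 600, 600, 300, 300, 200, 200, 200, 100.
  800 → container 1 (new)  [load 800/1000]
  700 → container 2 (new)  [load 700/1000]
  700 → container 3 (new)  [load 700/1000]
  700 → container 4 (new)  [load 700/1000]
  700 → container 5 (new)  [load 700/1000]
  600 → container 6 (new)  [load 600/1000]
  600 → container 7 (new)  [load 600/1000]
  300 → container 2  [load 1000/1000]
  300 → container 3  [load 1000/1000]
  200 → container 1  [load 1000/1000]
  200 → container 4  [load 900/1000]
  200 → container 5  [load 900/1000]
  100 → container 4  [load 1000/1000]
7 containers opened.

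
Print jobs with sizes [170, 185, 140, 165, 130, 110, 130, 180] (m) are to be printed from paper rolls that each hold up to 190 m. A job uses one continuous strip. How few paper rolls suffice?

8

Total = 185 + 180 + 170 + 165 + 140 + 130 + 130 + 110 = 1210 m.
Lower bound: ⌈1210/190⌉ = 7 paper rolls.
Also, 8 print jobs each exceed 95 m, and no two of those can share a roll, so at least 8 paper rolls are needed.
A packing using 8 paper rolls:
  roll 1: 185 = 185
  roll 2: 180 = 180
  roll 3: 170 = 170
  roll 4: 165 = 165
  roll 5: 140 = 140
  roll 6: 130 = 130
  roll 7: 130 = 130
  roll 8: 110 = 110
This matches the lower bound, so 8 is optimal.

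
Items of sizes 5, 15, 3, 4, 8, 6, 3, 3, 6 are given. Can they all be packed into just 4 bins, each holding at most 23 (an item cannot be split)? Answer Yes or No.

A valid assignment using 3 bins:
  bin 1: 15 + 8 = 23
  bin 2: 6 + 6 + 5 + 4 = 21
  bin 3: 3 + 3 + 3 = 9
That uses only 3 ≤ 4, so 4 bins are enough.

Yes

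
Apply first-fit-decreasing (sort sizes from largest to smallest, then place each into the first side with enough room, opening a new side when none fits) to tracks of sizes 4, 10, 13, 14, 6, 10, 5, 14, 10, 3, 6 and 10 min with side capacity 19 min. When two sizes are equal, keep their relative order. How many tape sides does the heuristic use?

Sorted descending: 14, 14, 13, 10, 10, 10, 10, 6, 6, 5, 4, 3.
  14 → side 1 (new)  [load 14/19]
  14 → side 2 (new)  [load 14/19]
  13 → side 3 (new)  [load 13/19]
  10 → side 4 (new)  [load 10/19]
  10 → side 5 (new)  [load 10/19]
  10 → side 6 (new)  [load 10/19]
  10 → side 7 (new)  [load 10/19]
  6 → side 3  [load 19/19]
  6 → side 4  [load 16/19]
  5 → side 1  [load 19/19]
  4 → side 2  [load 18/19]
  3 → side 4  [load 19/19]
7 tape sides opened.

7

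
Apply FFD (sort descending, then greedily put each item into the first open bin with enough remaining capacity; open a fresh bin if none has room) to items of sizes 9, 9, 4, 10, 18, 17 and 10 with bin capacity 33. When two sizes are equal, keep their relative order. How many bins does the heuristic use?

Sorted descending: 18, 17, 10, 10, 9, 9, 4.
  18 → bin 1 (new)  [load 18/33]
  17 → bin 2 (new)  [load 17/33]
  10 → bin 1  [load 28/33]
  10 → bin 2  [load 27/33]
  9 → bin 3 (new)  [load 9/33]
  9 → bin 3  [load 18/33]
  4 → bin 1  [load 32/33]
3 bins opened.

3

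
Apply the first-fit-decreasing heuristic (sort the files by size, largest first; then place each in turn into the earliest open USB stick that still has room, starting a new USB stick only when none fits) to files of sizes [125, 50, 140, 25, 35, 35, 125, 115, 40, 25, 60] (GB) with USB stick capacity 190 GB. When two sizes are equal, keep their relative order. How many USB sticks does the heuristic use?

Sorted descending: 140, 125, 125, 115, 60, 50, 40, 35, 35, 25, 25.
  140 → USB stick 1 (new)  [load 140/190]
  125 → USB stick 2 (new)  [load 125/190]
  125 → USB stick 3 (new)  [load 125/190]
  115 → USB stick 4 (new)  [load 115/190]
  60 → USB stick 2  [load 185/190]
  50 → USB stick 1  [load 190/190]
  40 → USB stick 3  [load 165/190]
  35 → USB stick 4  [load 150/190]
  35 → USB stick 4  [load 185/190]
  25 → USB stick 3  [load 190/190]
  25 → USB stick 5 (new)  [load 25/190]
5 USB sticks opened.

5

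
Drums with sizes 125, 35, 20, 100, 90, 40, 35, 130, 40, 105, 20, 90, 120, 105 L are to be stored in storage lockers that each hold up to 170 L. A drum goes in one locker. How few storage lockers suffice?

8

Total = 130 + 125 + 120 + 105 + 105 + 100 + 90 + 90 + 40 + 40 + 35 + 35 + 20 + 20 = 1055 L.
Lower bound: ⌈1055/170⌉ = 7 storage lockers.
Also, 8 drums each exceed 85 L, and no two of those can share a locker, so at least 8 storage lockers are needed.
A packing using 8 storage lockers:
  locker 1: 130 + 40 = 170
  locker 2: 125 + 40 = 165
  locker 3: 120 + 35 = 155
  locker 4: 105 + 35 + 20 = 160
  locker 5: 105 + 20 = 125
  locker 6: 100 = 100
  locker 7: 90 = 90
  locker 8: 90 = 90
This matches the lower bound, so 8 is optimal.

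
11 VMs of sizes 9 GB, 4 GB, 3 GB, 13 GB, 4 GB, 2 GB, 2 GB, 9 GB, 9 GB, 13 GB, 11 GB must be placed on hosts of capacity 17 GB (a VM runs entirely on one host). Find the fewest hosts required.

6

Total = 13 + 13 + 11 + 9 + 9 + 9 + 4 + 4 + 3 + 2 + 2 = 79 GB.
Lower bound: ⌈79/17⌉ = 5 hosts.
Also, 6 VMs each exceed 17/2 GB, and no two of those can share a host, so at least 6 hosts are needed.
A packing using 6 hosts:
  host 1: 13 + 4 = 17
  host 2: 13 + 4 = 17
  host 3: 11 + 3 + 2 = 16
  host 4: 9 + 2 = 11
  host 5: 9 = 9
  host 6: 9 = 9
This matches the lower bound, so 6 is optimal.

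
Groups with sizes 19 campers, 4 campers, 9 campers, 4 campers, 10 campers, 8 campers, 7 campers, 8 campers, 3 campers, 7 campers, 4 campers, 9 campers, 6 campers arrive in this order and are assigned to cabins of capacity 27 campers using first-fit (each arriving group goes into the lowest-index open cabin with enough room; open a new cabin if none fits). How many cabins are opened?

  19 → cabin 1 (new)  [load 19/27]
  4 → cabin 1  [load 23/27]
  9 → cabin 2 (new)  [load 9/27]
  4 → cabin 1  [load 27/27]
  10 → cabin 2  [load 19/27]
  8 → cabin 2  [load 27/27]
  7 → cabin 3 (new)  [load 7/27]
  8 → cabin 3  [load 15/27]
  3 → cabin 3  [load 18/27]
  7 → cabin 3  [load 25/27]
  4 → cabin 4 (new)  [load 4/27]
  9 → cabin 4  [load 13/27]
  6 → cabin 4  [load 19/27]
4 cabins opened.

4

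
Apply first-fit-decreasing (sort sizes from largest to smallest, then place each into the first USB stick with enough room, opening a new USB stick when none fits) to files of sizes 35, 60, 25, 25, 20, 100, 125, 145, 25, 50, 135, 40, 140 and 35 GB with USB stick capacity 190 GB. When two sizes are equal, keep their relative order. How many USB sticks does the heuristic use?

Sorted descending: 145, 140, 135, 125, 100, 60, 50, 40, 35, 35, 25, 25, 25, 20.
  145 → USB stick 1 (new)  [load 145/190]
  140 → USB stick 2 (new)  [load 140/190]
  135 → USB stick 3 (new)  [load 135/190]
  125 → USB stick 4 (new)  [load 125/190]
  100 → USB stick 5 (new)  [load 100/190]
  60 → USB stick 4  [load 185/190]
  50 → USB stick 2  [load 190/190]
  40 → USB stick 1  [load 185/190]
  35 → USB stick 3  [load 170/190]
  35 → USB stick 5  [load 135/190]
  25 → USB stick 5  [load 160/190]
  25 → USB stick 5  [load 185/190]
  25 → USB stick 6 (new)  [load 25/190]
  20 → USB stick 3  [load 190/190]
6 USB sticks opened.

6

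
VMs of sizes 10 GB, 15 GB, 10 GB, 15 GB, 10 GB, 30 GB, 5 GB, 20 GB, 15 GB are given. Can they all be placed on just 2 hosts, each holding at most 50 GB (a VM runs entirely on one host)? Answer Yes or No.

No

Total = 130 GB; ⌈130/50⌉ = 3.
At least 3 hosts are required, but only 2 are allowed.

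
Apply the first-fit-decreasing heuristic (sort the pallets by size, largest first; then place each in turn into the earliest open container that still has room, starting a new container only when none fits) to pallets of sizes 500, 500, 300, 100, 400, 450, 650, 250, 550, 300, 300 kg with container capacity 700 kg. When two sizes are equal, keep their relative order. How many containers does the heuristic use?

7

Sorted descending: 650, 550, 500, 500, 450, 400, 300, 300, 300, 250, 100.
  650 → container 1 (new)  [load 650/700]
  550 → container 2 (new)  [load 550/700]
  500 → container 3 (new)  [load 500/700]
  500 → container 4 (new)  [load 500/700]
  450 → container 5 (new)  [load 450/700]
  400 → container 6 (new)  [load 400/700]
  300 → container 6  [load 700/700]
  300 → container 7 (new)  [load 300/700]
  300 → container 7  [load 600/700]
  250 → container 5  [load 700/700]
  100 → container 2  [load 650/700]
7 containers opened.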